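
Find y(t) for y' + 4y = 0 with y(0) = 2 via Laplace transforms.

L{y'} + 4L{y} = 0. sY - 2 + 4Y = 0. Y(s+4) = 2. Y = 2/(s+4)

Final answer: y(t) = 2e^(-4t)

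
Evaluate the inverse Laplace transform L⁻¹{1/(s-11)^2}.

L⁻¹{n!/(s-a)^(n+1)} = t^n·e^(at), so L⁻¹{1/(s-11)^2} = t·e^(11t)

Final answer: t·e^(11t)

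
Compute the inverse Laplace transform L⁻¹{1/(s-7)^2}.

L⁻¹{n!/(s-a)^(n+1)} = t^n·e^(at), so L⁻¹{1/(s-7)^2} = t·e^(7t)

Final answer: t·e^(7t)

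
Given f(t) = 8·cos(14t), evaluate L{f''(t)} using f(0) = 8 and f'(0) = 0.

F(s) = 8s/(s² + 196). L{f''(t)} = s²F(s) - sf(0) - f'(0) = 8s³/(s² + 196) - 8s = (8s³ - 8s(s² + 196))/(s² + 196) = -1568s/(s² + 196)

Final answer: -1568s/(s² + 196)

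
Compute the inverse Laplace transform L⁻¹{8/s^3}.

L⁻¹{n!/s^(n+1)} = t^n with n=2. So L⁻¹{2/s^3} = t^2, and L⁻¹{8/s^3} = (8/2)·t^2 = 4·t^2

Final answer: 4·t^2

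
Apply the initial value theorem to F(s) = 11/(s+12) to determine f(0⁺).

f(0⁺) = lim_{s→∞} s·11/(s+12) = lim_{s→∞} 11s/(s+12) = 11

Final answer: 11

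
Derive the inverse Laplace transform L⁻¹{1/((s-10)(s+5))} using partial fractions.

Decompose: A/(s-10) + B/(s+5). A = 1/15, B = -1/15. f(t) = (e^(10t) - e^(-5t))/15

Final answer: (e^(10t) - e^(-5t))/15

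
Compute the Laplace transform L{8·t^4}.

L{t^n} = n!/s^(n+1), so L{t^4} = 24/s^5. Then L{8·t^4} = 8·24/s^5 = 192/s^5

Final answer: 192/s^5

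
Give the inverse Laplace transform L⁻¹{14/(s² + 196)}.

L⁻¹{14/(s² + 196)} = sin(14t)

Final answer: sin(14t)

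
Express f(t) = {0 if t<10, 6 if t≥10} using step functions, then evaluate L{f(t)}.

f(t) = 6·u(t-10). L{u(t-10)} = e^(-10s)/s, so L{f(t)} = 6·e^(-10s)/s

Final answer: 6·e^(-10s)/s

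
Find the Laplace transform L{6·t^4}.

L{t^n} = n!/s^(n+1), so L{t^4} = 24/s^5. Then L{6·t^4} = 6·24/s^5 = 144/s^5

Final answer: 144/s^5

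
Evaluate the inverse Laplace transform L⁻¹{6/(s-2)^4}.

L⁻¹{n!/(s-a)^(n+1)} = t^n·e^(at), so L⁻¹{6/(s-2)^4} = t^3·e^(2t)

Final answer: t^3·e^(2t)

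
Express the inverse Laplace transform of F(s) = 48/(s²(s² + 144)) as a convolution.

48/(s²(s² + 144)) = (1/s²)·(48/(s² + 144)) = L{t}·L{4·sin(12t)}. So f(t) = t*(4·sin(12t)) = ∫₀ᵗ 4τ·sin(12(t-τ)) dτ

Final answer: ∫₀ᵗ 4τ·sin(12(t-τ)) dτ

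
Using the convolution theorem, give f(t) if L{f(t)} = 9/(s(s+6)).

9/(s(s+6)) = (9/s)·(1/(s+6)) = L{9}·L{e^(-6t)}. By convolution, f(t) = 9*e^(-6t) = ∫₀ᵗ 9·e^(-6τ) dτ = 9·(1 - e^(-6t))/6

Final answer: 9·(1 - e^(-6t))/6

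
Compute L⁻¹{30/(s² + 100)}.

This is the form c·a/(s² + a²) with a = 10, c = 3. L⁻¹ = 3·sin(10t)

Final answer: 3·sin(10t)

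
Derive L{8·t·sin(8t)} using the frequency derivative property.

L{sin(8t)} = 8/(s² + 64). By L{t·f(t)} = -F'(s): -d/ds[8/(s² + 64)] = -(8)·(-2s)/(s² + 64)² = 16s/(s² + 64)². Then L{8·t·sin(8t)} = 8·16s/(s² + 64)² = 128s/(s² + 64)²

Final answer: 128s/(s² + 64)²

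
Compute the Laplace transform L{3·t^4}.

L{t^n} = n!/s^(n+1), so L{t^4} = 24/s^5. Then L{3·t^4} = 3·24/s^5 = 72/s^5

Final answer: 72/s^5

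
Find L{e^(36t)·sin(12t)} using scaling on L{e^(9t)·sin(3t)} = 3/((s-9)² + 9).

Scaling with a=4: L{e^(36t)·sin(12t)} = (1/4) · 3/((s/4-9)² + 9). Simplifying: 12/((s-36)² + 144)

Final answer: 12/((s-36)² + 144)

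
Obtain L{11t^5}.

L{t^n} = n!/s^(n+1). So L{11t^5} = 11·5!/s^6 = 1320/s^6

Final answer: 1320/s^6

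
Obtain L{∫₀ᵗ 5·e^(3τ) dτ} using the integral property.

L{∫₀ᵗ f(τ)dτ} = F(s)/s with F(s) = 5/(s-3), so L{∫₀ᵗ 5·e^(3τ) dτ} = 5/(s(s-3))

Final answer: 5/(s(s-3))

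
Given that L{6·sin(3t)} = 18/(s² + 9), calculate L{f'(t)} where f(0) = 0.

L{f'(t)} = s·F(s) - f(0) = s·18/(s² + 9) - 0 = 18s/(s² + 9)

Final answer: 18s/(s² + 9)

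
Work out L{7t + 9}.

L{7t + 9} = 7·L{t} + 9·L{1} = 7/s² + 9/s

Final answer: 7/s² + 9/s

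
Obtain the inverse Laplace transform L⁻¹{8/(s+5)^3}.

L⁻¹{n!/(s-a)^(n+1)} = t^n·e^(at) with n=2, a=-5. So L⁻¹{2/(s+5)^3} = t^2·e^(-5t), and L⁻¹{8/(s+5)^3} = (8/2)·t^2·e^(-5t) = 4·t^2·e^(-5t)

Final answer: 4·t^2·e^(-5t)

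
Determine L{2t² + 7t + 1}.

L{2t² + 7t + 1} = 2·2/s³ + 7/s² + 1/s = 4/s³ + 7/s² + 1/s

Final answer: 4/s³ + 7/s² + 1/s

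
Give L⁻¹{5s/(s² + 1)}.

This is the form c·s/(s² + a²) with a = 1, c = 5. L⁻¹ = 5·cos(t)

Final answer: 5·cos(t)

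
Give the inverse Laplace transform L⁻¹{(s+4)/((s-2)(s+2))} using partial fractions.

Using partial fractions, f(t) = (6e^(2t) - 2e^(-2t))/4

Final answer: (6e^(2t) - 2e^(-2t))/4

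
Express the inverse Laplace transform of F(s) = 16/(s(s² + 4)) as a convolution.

16/(s(s² + 4)) = (1/s)·(16/(s² + 4)) = L{1}·L{8·sin(2t)}. So f(t) = 1*(8·sin(2t)) = ∫₀ᵗ 8·sin(2τ) dτ

Final answer: ∫₀ᵗ 8·sin(2τ) dτ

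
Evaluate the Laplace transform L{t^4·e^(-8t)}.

L{t^n·e^(at)} = n!/(s-a)^(n+1), so L{t^4·e^(-8t)} = 24/(s+8)^5

Final answer: 24/(s+8)^5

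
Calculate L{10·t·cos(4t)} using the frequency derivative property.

L{cos(4t)} = s/(s² + 16). Derivative: d/ds[s/(s² + 16)] = [(s² + 16) - s·2s]/(s² + 16)² = (16 - s²)/(s² + 16)². So L{t·cos(4t)} = -F'(s) = (s² - 16)/(s² + 16)². Then L{10·t·cos(4t)} = 10·(s² - 16)/(s² + 16)²

Final answer: 10·(s² - 16)/(s² + 16)²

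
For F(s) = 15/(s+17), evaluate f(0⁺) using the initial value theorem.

f(0⁺) = lim_{s→∞} s·15/(s+17) = lim_{s→∞} 15s/(s+17) = 15

Final answer: 15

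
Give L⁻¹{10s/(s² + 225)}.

This is the form c·s/(s² + a²) with a = 15, c = 10. L⁻¹ = 10·cos(15t)

Final answer: 10·cos(15t)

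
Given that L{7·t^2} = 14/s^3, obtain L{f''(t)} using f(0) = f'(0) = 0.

L{f''(t)} = s²F(s) - sf(0) - f'(0) = s²·14/s^3 - 0 - 0 = 14/s

Final answer: 14/s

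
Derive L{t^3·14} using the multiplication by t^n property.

L{14} = 14/s. d^1/ds^1[1/s] = -1/s². d^2/ds^2[1/s] = 2/s^3. d^3/ds^3[1/s] = -6/s^4. So L{t^3} = (-1)^{3}·-6/s^4 = 6/s^4. Then L{t^3·14} = 14·6/s^4 = 84/s^4

Final answer: 84/s^4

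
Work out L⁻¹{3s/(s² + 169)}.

This is the form c·s/(s² + a²) with a = 13, c = 3. L⁻¹ = 3·cos(13t)

Final answer: 3·cos(13t)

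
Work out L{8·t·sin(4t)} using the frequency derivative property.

L{sin(4t)} = 4/(s² + 16). By L{t·f(t)} = -F'(s): -d/ds[4/(s² + 16)] = -(4)·(-2s)/(s² + 16)² = 8s/(s² + 16)². Then L{8·t·sin(4t)} = 8·8s/(s² + 16)² = 64s/(s² + 16)²

Final answer: 64s/(s² + 16)²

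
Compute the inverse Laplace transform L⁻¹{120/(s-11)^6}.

L⁻¹{n!/(s-a)^(n+1)} = t^n·e^(at), so L⁻¹{120/(s-11)^6} = t^5·e^(11t)

Final answer: t^5·e^(11t)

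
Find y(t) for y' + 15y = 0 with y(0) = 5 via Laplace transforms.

L{y'} + 15L{y} = 0. sY - 5 + 15Y = 0. Y(s+15) = 5. Y = 5/(s+15)

Final answer: y(t) = 5e^(-15t)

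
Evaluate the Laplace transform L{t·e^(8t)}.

L{t^n·e^(at)} = n!/(s-a)^(n+1), so L{t·e^(8t)} = 1/(s-8)^2

Final answer: 1/(s-8)^2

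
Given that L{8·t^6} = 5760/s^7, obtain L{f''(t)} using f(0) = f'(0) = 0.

L{f''(t)} = s²F(s) - sf(0) - f'(0) = s²·5760/s^7 - 0 - 0 = 5760/s^5

Final answer: 5760/s^5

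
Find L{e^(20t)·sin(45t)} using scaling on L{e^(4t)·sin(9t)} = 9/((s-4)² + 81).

Scaling with a=5: L{e^(20t)·sin(45t)} = (1/5) · 9/((s/5-4)² + 81). Simplifying: 45/((s-20)² + 2025)

Final answer: 45/((s-20)² + 2025)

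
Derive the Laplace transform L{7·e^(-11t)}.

L{e^(at)} = 1/(s-a), so L{e^(-11t)} = 1/(s+11). Then L{7·e^(-11t)} = 7/(s+11)

Final answer: 7/(s+11)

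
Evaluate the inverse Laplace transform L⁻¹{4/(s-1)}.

L⁻¹{1/(s-a)} = e^(at), so L⁻¹{1/(s-1)} = e^t, and L⁻¹{4/(s-1)} = 4·e^t

Final answer: 4·e^t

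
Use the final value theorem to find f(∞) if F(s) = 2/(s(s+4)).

f(∞) = lim_{s→0} s·2/(s(s+4)) = lim_{s→0} 2/(s+4) = 2/4 = 1/2

Final answer: 1/2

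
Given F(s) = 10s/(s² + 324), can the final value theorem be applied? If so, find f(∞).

The final value theorem requires all poles of sF(s) in the left half-plane. sF(s) = 10s²/(s² + 324) has poles at s = ±18i (imaginary axis). Theorem does NOT apply (oscillatory system).

Final answer: Not applicable (oscillatory)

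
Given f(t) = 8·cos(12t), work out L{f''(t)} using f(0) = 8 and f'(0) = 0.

F(s) = 8s/(s² + 144). L{f''(t)} = s²F(s) - sf(0) - f'(0) = 8s³/(s² + 144) - 8s = (8s³ - 8s(s² + 144))/(s² + 144) = -1152s/(s² + 144)

Final answer: -1152s/(s² + 144)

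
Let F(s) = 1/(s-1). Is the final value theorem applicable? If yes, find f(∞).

sF(s) = s/(s-1) has a pole at s = 1 in the right half-plane. Theorem does NOT apply (unstable system; f(t) = e^t grows without bound).

Final answer: Not applicable (unstable)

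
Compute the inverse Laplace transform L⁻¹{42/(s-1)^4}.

L⁻¹{n!/(s-a)^(n+1)} = t^n·e^(at) with n=3, a=1. So L⁻¹{6/(s-1)^4} = t^3·e^t, and L⁻¹{42/(s-1)^4} = (42/6)·t^3·e^t = 7·t^3·e^t

Final answer: 7·t^3·e^t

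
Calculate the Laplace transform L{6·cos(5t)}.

L{cos(ωt)} = s/(s² + ω²), so L{cos(5t)} = s/(s² + 25). Then L{6·cos(5t)} = 6·s/(s² + 25) = 6s/(s² + 25)

Final answer: 6s/(s² + 25)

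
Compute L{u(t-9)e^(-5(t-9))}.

u(t-a)f(t-a) with f(t)=e^(-5t). L{e^(-5t)} = 1/(s+5). By time shift: e^(-9s)/(s+5)

Final answer: e^(-9s)/(s+5)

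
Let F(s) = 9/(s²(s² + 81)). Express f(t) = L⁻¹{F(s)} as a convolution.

9/(s²(s² + 81)) = (1/s²)·(9/(s² + 81)) = L{t}·L{sin(9t)}. So f(t) = t*(sin(9t)) = ∫₀ᵗ τ·sin(9(t-τ)) dτ

Final answer: ∫₀ᵗ τ·sin(9(t-τ)) dτ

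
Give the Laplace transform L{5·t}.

L{t^n} = n!/s^(n+1), so L{t} = 1/s^2. Then L{5·t} = 5·1/s^2 = 5/s^2

Final answer: 5/s^2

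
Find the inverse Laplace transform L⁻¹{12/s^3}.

L⁻¹{n!/s^(n+1)} = t^n with n=2. So L⁻¹{2/s^3} = t^2, and L⁻¹{12/s^3} = (12/2)·t^2 = 6·t^2

Final answer: 6·t^2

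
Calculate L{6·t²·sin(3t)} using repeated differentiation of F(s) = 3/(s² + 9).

F(s) = 3/(s² + 9). F'(s) = -6s/(s² + 9)². F''(s) = -6(9 - 3s²)/(s² + 9)³ = (18s² - 54)/(s² + 9)³. So L{t²·sin(3t)} = (-1)² F''(s) = (18s² - 54)/(s² + 9)³. Then L{6·t²·sin(3t)} = 6·(18s² - 54)/(s² + 9)³ = (108s² - 324)/(s² + 9)³

Final answer: (108s² - 324)/(s² + 9)³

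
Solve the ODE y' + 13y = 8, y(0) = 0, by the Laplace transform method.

sY + 13Y = 8/s. Y = 8/(s(s+13)). Partial fractions: Y = 8/13/s - 8/13/(s+13)

Final answer: y(t) = 8/13(1 - e^(-13t))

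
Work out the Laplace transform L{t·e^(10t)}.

L{t^n·e^(at)} = n!/(s-a)^(n+1), so L{t·e^(10t)} = 1/(s-10)^2

Final answer: 1/(s-10)^2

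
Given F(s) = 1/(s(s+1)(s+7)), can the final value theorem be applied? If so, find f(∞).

Poles of sF(s) = 1/((s+1)(s+7)) are at s = -1 and s = -7, both in the left half-plane. Theorem applies. f(∞) = lim_{s→0} sF(s) = 1/(1·7) = 1/7

Final answer: 1/7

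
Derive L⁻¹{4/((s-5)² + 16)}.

Form: b/((s-a)² + b²) → e^(at)sin(bt). With a=5, b=4

Final answer: e^(5t)·sin(4t)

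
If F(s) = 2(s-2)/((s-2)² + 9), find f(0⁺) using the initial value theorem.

f(0⁺) = lim_{s→∞} sF(s) = lim_{s→∞} 2s(s-2)/((s-2)² + 9) = 2

Final answer: 2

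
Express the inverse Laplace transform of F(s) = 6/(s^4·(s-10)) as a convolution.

6/(s^4·(s-10)) = (6/s^4)·(1/(s-10)) = L{t^3}·L{e^(10t)}. So f(t) = t^3*e^(10t) = ∫₀ᵗ τ^3·e^(10(t-τ)) dτ

Final answer: ∫₀ᵗ τ^3·e^(10(t-τ)) dτ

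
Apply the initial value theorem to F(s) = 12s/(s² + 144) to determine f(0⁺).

f(0⁺) = lim_{s→∞} s·12s/(s² + 144) = lim_{s→∞} 12s²/(s² + 144) = 12

Final answer: 12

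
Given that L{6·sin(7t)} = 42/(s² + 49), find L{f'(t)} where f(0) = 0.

L{f'(t)} = s·F(s) - f(0) = s·42/(s² + 49) - 0 = 42s/(s² + 49)

Final answer: 42s/(s² + 49)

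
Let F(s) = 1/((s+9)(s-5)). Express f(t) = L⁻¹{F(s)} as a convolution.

1/((s+9)(s-5)) = (1/(s+9))·(1/(s-5)) = L{e^(-9t)}·L{e^(5t)}. So f(t) = e^(-9t)*e^(5t) = ∫₀ᵗ e^(-9τ)·e^(5(t-τ)) dτ

Final answer: ∫₀ᵗ e^(-9τ)·e^(5(t-τ)) dτ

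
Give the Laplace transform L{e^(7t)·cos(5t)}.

L{e^(at)·cos(ωt)} = (s-a)/((s-a)² + ω²), so L{e^(7t)·cos(5t)} = (s-7)/((s-7)² + 25)

Final answer: (s-7)/((s-7)² + 25)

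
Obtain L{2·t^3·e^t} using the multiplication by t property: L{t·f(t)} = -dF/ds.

Using L{t^n·e^(at)} = n!/(s-a)^(n+1), L{t^3·e^t} = 6/(s-1)^4, so L{2·t^3·e^t} = 2·6/(s-1)^4 = 12/(s-1)^4

Final answer: 12/(s-1)^4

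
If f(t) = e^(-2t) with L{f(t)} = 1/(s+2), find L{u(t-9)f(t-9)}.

Time shift theorem: L{u(t-a)f(t-a)} = e^(-as)F(s). Here a=9, F(s) = 1/(s+2), so L{u(t-9)f(t-9)} = e^(-9s)·1/(s+2)

Final answer: e^(-9s)·1/(s+2)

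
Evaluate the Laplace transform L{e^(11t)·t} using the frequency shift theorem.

L{e^(at)·t^n} = n!/(s-a)^(n+1), so L{e^(11t)·t} = 1/(s-11)^2

Final answer: 1/(s-11)^2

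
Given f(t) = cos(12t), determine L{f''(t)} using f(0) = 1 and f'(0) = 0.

F(s) = s/(s² + 144). L{f''(t)} = s²F(s) - sf(0) - f'(0) = s³/(s² + 144) - s = (s³ - s(s² + 144))/(s² + 144) = -144s/(s² + 144)

Final answer: -144s/(s² + 144)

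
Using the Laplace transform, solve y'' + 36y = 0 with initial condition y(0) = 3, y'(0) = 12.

L{y''} + 36L{y} = 0. s²Y - 3s - 12 + 36Y = 0. Y(s² + 36) = 3s + 12. Y = (3s + 12)/(s² + 36). Inverting: y(t) = 3cos(6t) + 2sin(6t)

Final answer: y(t) = 3cos(6t) + 2sin(6t)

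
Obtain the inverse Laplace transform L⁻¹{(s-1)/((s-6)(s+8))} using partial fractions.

Using partial fractions, f(t) = (5e^(6t) + 9e^(-8t))/14

Final answer: (5e^(6t) + 9e^(-8t))/14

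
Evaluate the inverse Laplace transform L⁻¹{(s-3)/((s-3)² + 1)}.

Using frequency shift, L⁻¹{(s-3)/((s-3)² + 1)} = e^(3t)·cos(t)

Final answer: e^(3t)·cos(t)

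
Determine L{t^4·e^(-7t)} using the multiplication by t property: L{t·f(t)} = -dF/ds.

Using L{t^n·e^(at)} = n!/(s-a)^(n+1), L{t^4·e^(-7t)} = 24/(s+7)^5

Final answer: 24/(s+7)^5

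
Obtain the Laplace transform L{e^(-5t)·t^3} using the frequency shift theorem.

L{e^(at)·t^n} = n!/(s-a)^(n+1), so L{e^(-5t)·t^3} = 6/(s+5)^4

Final answer: 6/(s+5)^4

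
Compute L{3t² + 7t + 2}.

L{3t² + 7t + 2} = 3·2/s³ + 7/s² + 2/s = 6/s³ + 7/s² + 2/s

Final answer: 6/s³ + 7/s² + 2/s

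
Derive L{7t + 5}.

L{7t + 5} = 7·L{t} + 5·L{1} = 7/s² + 5/s

Final answer: 7/s² + 5/s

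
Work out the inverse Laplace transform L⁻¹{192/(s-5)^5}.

L⁻¹{n!/(s-a)^(n+1)} = t^n·e^(at) with n=4, a=5. So L⁻¹{24/(s-5)^5} = t^4·e^(5t), and L⁻¹{192/(s-5)^5} = (192/24)·t^4·e^(5t) = 8·t^4·e^(5t)

Final answer: 8·t^4·e^(5t)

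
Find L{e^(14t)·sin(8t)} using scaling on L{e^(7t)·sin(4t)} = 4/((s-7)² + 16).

Scaling with a=2: L{e^(14t)·sin(8t)} = (1/2) · 4/((s/2-7)² + 16). Simplifying: 8/((s-14)² + 64)

Final answer: 8/((s-14)² + 64)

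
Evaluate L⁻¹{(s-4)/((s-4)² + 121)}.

Using frequency shift: L⁻¹{(s-a)/((s-a)² + b²)} = e^(at)cos(bt). Here a=4, b=11

Final answer: e^(4t)·cos(11t)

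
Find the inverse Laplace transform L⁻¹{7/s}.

L⁻¹{c/s} = c, so L⁻¹{7/s} = 7

Final answer: 7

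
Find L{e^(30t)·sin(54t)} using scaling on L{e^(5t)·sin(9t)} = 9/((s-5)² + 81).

Scaling with a=6: L{e^(30t)·sin(54t)} = (1/6) · 9/((s/6-5)² + 81). Simplifying: 54/((s-30)² + 2916)

Final answer: 54/((s-30)² + 2916)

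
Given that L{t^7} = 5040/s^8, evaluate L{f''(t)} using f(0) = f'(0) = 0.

L{f''(t)} = s²F(s) - sf(0) - f'(0) = s²·5040/s^8 - 0 - 0 = 5040/s^6

Final answer: 5040/s^6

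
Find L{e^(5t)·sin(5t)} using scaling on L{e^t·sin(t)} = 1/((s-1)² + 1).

Scaling with a=5: L{e^(5t)·sin(5t)} = (1/5) · 1/((s/5-1)² + 1). Simplifying: 5/((s-5)² + 25)

Final answer: 5/((s-5)² + 25)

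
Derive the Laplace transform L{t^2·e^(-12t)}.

L{t^n·e^(at)} = n!/(s-a)^(n+1), so L{t^2·e^(-12t)} = 2/(s+12)^3

Final answer: 2/(s+12)^3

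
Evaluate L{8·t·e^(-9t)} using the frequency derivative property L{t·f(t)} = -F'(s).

L{e^(-9t)} = 1/(s+9). By frequency derivative: L{t·e^(-9t)} = -d/ds[1/(s+9)] = -(-1)/(s+9)² = 1/(s+9)². Then L{8·t·e^(-9t)} = 8·1/(s+9)² = 8/(s+9)²

Final answer: 8/(s+9)²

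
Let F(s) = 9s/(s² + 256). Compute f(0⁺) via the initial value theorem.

f(0⁺) = lim_{s→∞} s·9s/(s² + 256) = lim_{s→∞} 9s²/(s² + 256) = 9

Final answer: 9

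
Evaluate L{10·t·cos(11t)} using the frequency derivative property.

L{cos(11t)} = s/(s² + 121). Derivative: d/ds[s/(s² + 121)] = [(s² + 121) - s·2s]/(s² + 121)² = (121 - s²)/(s² + 121)². So L{t·cos(11t)} = -F'(s) = (s² - 121)/(s² + 121)². Then L{10·t·cos(11t)} = 10·(s² - 121)/(s² + 121)²

Final answer: 10·(s² - 121)/(s² + 121)²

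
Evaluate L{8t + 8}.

L{8t + 8} = 8·L{t} + 8·L{1} = 8/s² + 8/s

Final answer: 8/s² + 8/s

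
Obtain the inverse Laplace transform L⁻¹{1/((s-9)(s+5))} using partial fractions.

Decompose: A/(s-9) + B/(s+5). A = 1/14, B = -1/14. f(t) = (e^(9t) - e^(-5t))/14

Final answer: (e^(9t) - e^(-5t))/14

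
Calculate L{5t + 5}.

L{5t + 5} = 5·L{t} + 5·L{1} = 5/s² + 5/s

Final answer: 5/s² + 5/s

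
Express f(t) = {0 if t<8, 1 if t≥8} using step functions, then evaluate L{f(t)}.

f(t) = u(t-8). L{u(t-8)} = e^(-8s)/s, so L{f(t)} = e^(-8s)/s

Final answer: e^(-8s)/s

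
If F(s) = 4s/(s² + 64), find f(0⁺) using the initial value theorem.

f(0⁺) = lim_{s→∞} s·4s/(s² + 64) = lim_{s→∞} 4s²/(s² + 64) = 4

Final answer: 4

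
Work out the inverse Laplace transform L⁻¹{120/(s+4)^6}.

L⁻¹{n!/(s-a)^(n+1)} = t^n·e^(at), so L⁻¹{120/(s+4)^6} = t^5·e^(-4t)

Final answer: t^5·e^(-4t)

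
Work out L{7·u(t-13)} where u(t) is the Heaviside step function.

L{u(t-a)} = e^(-as)/s. Here a=13, so L{u(t-13)} = e^(-13s)/s, and L{7·u(t-13)} = 7·e^(-13s)/s

Final answer: 7·e^(-13s)/s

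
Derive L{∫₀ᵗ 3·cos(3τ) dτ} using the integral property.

L{∫₀ᵗ f(τ)dτ} = F(s)/s with F(s) = 3s/(s² + 9), so the result is (3s/(s² + 9))/s = 3/(s² + 9)

Final answer: 3/(s² + 9)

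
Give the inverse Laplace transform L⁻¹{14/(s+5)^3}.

L⁻¹{n!/(s-a)^(n+1)} = t^n·e^(at) with n=2, a=-5. So L⁻¹{2/(s+5)^3} = t^2·e^(-5t), and L⁻¹{14/(s+5)^3} = (14/2)·t^2·e^(-5t) = 7·t^2·e^(-5t)

Final answer: 7·t^2·e^(-5t)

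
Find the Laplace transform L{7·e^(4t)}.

L{e^(at)} = 1/(s-a), so L{e^(4t)} = 1/(s-4). Then L{7·e^(4t)} = 7/(s-4)

Final answer: 7/(s-4)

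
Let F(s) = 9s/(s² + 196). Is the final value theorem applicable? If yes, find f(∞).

The final value theorem requires all poles of sF(s) in the left half-plane. sF(s) = 9s²/(s² + 196) has poles at s = ±14i (imaginary axis). Theorem does NOT apply (oscillatory system).

Final answer: Not applicable (oscillatory)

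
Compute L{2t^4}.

L{t^n} = n!/s^(n+1). So L{2t^4} = 2·4!/s^5 = 48/s^5

Final answer: 48/s^5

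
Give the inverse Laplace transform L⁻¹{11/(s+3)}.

L⁻¹{1/(s-a)} = e^(at), so L⁻¹{1/(s+3)} = e^(-3t), and L⁻¹{11/(s+3)} = 11·e^(-3t)

Final answer: 11·e^(-3t)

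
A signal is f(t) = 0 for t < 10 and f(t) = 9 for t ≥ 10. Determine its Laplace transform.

f(t) = 9·u(t-10). L{u(t-10)} = e^(-10s)/s, so L{f(t)} = 9·e^(-10s)/s

Final answer: 9·e^(-10s)/s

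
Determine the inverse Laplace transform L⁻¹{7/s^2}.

L⁻¹{n!/s^(n+1)} = t^n with n=1. So L⁻¹{1/s^2} = t, and L⁻¹{7/s^2} = (7/1)·t = 7·t

Final answer: 7·t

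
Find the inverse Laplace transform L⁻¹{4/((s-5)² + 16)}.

Using frequency shift, L⁻¹{4/((s-5)² + 16)} = e^(5t)·sin(4t)

Final answer: e^(5t)·sin(4t)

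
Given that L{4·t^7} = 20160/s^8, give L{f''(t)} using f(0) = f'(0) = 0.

L{f''(t)} = s²F(s) - sf(0) - f'(0) = s²·20160/s^8 - 0 - 0 = 20160/s^6

Final answer: 20160/s^6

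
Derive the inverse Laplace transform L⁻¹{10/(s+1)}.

L⁻¹{1/(s-a)} = e^(at), so L⁻¹{1/(s+1)} = e^(-t), and L⁻¹{10/(s+1)} = 10·e^(-t)

Final answer: 10·e^(-t)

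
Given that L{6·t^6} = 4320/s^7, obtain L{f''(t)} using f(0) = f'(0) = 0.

L{f''(t)} = s²F(s) - sf(0) - f'(0) = s²·4320/s^7 - 0 - 0 = 4320/s^5

Final answer: 4320/s^5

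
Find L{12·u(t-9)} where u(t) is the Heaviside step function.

L{u(t-a)} = e^(-as)/s. Here a=9, so L{u(t-9)} = e^(-9s)/s, and L{12·u(t-9)} = 12·e^(-9s)/s

Final answer: 12·e^(-9s)/s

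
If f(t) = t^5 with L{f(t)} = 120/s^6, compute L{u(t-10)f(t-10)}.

Time shift theorem: L{u(t-a)f(t-a)} = e^(-as)F(s). Here a=10, F(s) = 120/s^6, so L{u(t-10)f(t-10)} = e^(-10s)·120/s^6

Final answer: e^(-10s)·120/s^6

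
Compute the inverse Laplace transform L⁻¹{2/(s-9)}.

L⁻¹{1/(s-a)} = e^(at), so L⁻¹{1/(s-9)} = e^(9t), and L⁻¹{2/(s-9)} = 2·e^(9t)

Final answer: 2·e^(9t)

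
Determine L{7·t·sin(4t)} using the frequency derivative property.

L{sin(4t)} = 4/(s² + 16). By L{t·f(t)} = -F'(s): -d/ds[4/(s² + 16)] = -(4)·(-2s)/(s² + 16)² = 8s/(s² + 16)². Then L{7·t·sin(4t)} = 7·8s/(s² + 16)² = 56s/(s² + 16)²

Final answer: 56s/(s² + 16)²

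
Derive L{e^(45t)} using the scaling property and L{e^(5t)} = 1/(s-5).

Using L{f(at)} = (1/a)F(s/a) with a=9 and f(t) = e^(5t): L{e^(45t)} = (1/9) · 1/((s/9)-5) = (1/9) · 9/(s-45) = 1/(s-45)

Final answer: 1/(s-45)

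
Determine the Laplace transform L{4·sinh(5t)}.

L{sinh(ωt)} = ω/(s² - ω²), so L{sinh(5t)} = 5/(s² - 25). Then L{4·sinh(5t)} = 4·5/(s² - 25) = 20/(s² - 25)

Final answer: 20/(s² - 25)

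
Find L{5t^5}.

L{t^n} = n!/s^(n+1). So L{5t^5} = 5·5!/s^6 = 600/s^6

Final answer: 600/s^6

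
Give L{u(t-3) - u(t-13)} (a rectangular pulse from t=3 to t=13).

L{u(t-a)} = e^(-as)/s. L{u(t-3) - u(t-13)} = (e^(-3s) - e^(-13s))/s

Final answer: (e^(-3s) - e^(-13s))/s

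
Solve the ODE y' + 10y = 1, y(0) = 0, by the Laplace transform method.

sY + 10Y = 1/s. Y = 1/(s(s+10)). Partial fractions: Y = 1/10/s - 1/10/(s+10)

Final answer: y(t) = 1/10(1 - e^(-10t))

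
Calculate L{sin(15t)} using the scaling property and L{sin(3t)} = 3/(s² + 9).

Using L{f(at)} = (1/a)F(s/a) with a=5: L{sin(15t)} = (1/5) · 3/((s/5)² + 9) = (1/5) · 3·25/(s² + 225) = 15/(s² + 225)

Final answer: 15/(s² + 225)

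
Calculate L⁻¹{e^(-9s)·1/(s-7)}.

L⁻¹{1/(s-7)} = e^(7t). By the time shift theorem, L⁻¹{e^(-as)F(s)} = u(t-a)f(t-a) with a=9, so L⁻¹{e^(-9s)·1/(s-7)} = u(t-9)·e^(7(t-9))

Final answer: u(t-9)·e^(7(t-9))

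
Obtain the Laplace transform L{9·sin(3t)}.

L{sin(ωt)} = ω/(s² + ω²), so L{sin(3t)} = 3/(s² + 9). Then L{9·sin(3t)} = 9·3/(s² + 9) = 27/(s² + 9)

Final answer: 27/(s² + 9)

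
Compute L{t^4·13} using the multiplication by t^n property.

L{13} = 13/s. d^1/ds^1[1/s] = -1/s². d^2/ds^2[1/s] = 2/s^3. d^3/ds^3[1/s] = -6/s^4. d^4/ds^4[1/s] = 24/s^5. So L{t^4} = (-1)^{4}·24/s^5 = 24/s^5. Then L{t^4·13} = 13·24/s^5 = 312/s^5

Final answer: 312/s^5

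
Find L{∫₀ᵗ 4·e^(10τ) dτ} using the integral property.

L{∫₀ᵗ f(τ)dτ} = F(s)/s with F(s) = 4/(s-10), so L{∫₀ᵗ 4·e^(10τ) dτ} = 4/(s(s-10))

Final answer: 4/(s(s-10))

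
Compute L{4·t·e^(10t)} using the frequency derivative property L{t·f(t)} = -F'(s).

L{e^(10t)} = 1/(s-10). By frequency derivative: L{t·e^(10t)} = -d/ds[1/(s-10)] = -(-1)/(s-10)² = 1/(s-10)². Then L{4·t·e^(10t)} = 4·1/(s-10)² = 4/(s-10)²

Final answer: 4/(s-10)²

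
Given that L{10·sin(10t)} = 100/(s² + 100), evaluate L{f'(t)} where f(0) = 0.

L{f'(t)} = s·F(s) - f(0) = s·100/(s² + 100) - 0 = 100s/(s² + 100)

Final answer: 100s/(s² + 100)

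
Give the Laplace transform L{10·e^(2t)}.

L{e^(at)} = 1/(s-a), so L{e^(2t)} = 1/(s-2). Then L{10·e^(2t)} = 10/(s-2)

Final answer: 10/(s-2)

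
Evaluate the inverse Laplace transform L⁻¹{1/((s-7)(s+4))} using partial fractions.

Decompose: A/(s-7) + B/(s+4). A = 1/11, B = -1/11. f(t) = (e^(7t) - e^(-4t))/11

Final answer: (e^(7t) - e^(-4t))/11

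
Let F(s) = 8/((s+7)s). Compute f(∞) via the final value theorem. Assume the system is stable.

f(∞) = lim_{s→0} sF(s) = lim_{s→0} 8/(s+7) = 8/7

Final answer: 8/7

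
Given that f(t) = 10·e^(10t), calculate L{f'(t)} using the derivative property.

f(0) = 10, F(s) = 10/(s-10). L{f'(t)} = s·F(s) - f(0) = 10s/(s-10) - 10 = (10s - 10(s-10))/(s-10) = 100/(s-10)

Final answer: 100/(s-10)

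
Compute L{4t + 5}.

L{4t + 5} = 4·L{t} + 5·L{1} = 4/s² + 5/s

Final answer: 4/s² + 5/s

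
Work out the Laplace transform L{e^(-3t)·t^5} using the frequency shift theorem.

L{e^(at)·t^n} = n!/(s-a)^(n+1), so L{e^(-3t)·t^5} = 120/(s+3)^6

Final answer: 120/(s+3)^6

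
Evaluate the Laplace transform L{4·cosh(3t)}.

L{cosh(ωt)} = s/(s² - ω²), so L{cosh(3t)} = s/(s² - 9). Then L{4·cosh(3t)} = 4·s/(s² - 9) = 4s/(s² - 9)

Final answer: 4s/(s² - 9)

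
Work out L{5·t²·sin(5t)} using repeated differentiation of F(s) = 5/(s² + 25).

F(s) = 5/(s² + 25). F'(s) = -10s/(s² + 25)². F''(s) = -10(25 - 3s²)/(s² + 25)³ = (30s² - 250)/(s² + 25)³. So L{t²·sin(5t)} = (-1)² F''(s) = (30s² - 250)/(s² + 25)³. Then L{5·t²·sin(5t)} = 5·(30s² - 250)/(s² + 25)³ = (150s² - 1250)/(s² + 25)³

Final answer: (150s² - 1250)/(s² + 25)³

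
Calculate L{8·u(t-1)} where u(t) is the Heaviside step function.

L{u(t-a)} = e^(-as)/s. Here a=1, so L{u(t-1)} = e^(-s)/s, and L{8·u(t-1)} = 8·e^(-s)/s

Final answer: 8·e^(-s)/s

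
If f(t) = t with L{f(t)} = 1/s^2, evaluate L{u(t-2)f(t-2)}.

Time shift theorem: L{u(t-a)f(t-a)} = e^(-as)F(s). Here a=2, F(s) = 1/s^2, so L{u(t-2)f(t-2)} = e^(-2s)·1/s^2

Final answer: e^(-2s)·1/s^2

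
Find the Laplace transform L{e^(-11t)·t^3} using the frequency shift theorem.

L{e^(at)·t^n} = n!/(s-a)^(n+1), so L{e^(-11t)·t^3} = 6/(s+11)^4

Final answer: 6/(s+11)^4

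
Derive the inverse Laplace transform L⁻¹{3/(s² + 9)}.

L⁻¹{3/(s² + 9)} = sin(3t)

Final answer: sin(3t)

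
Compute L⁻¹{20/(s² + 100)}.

This is the form c·a/(s² + a²) with a = 10, c = 2. L⁻¹ = 2·sin(10t)

Final answer: 2·sin(10t)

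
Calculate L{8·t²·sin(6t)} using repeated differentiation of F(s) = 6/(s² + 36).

F(s) = 6/(s² + 36). F'(s) = -12s/(s² + 36)². F''(s) = -12(36 - 3s²)/(s² + 36)³ = (36s² - 432)/(s² + 36)³. So L{t²·sin(6t)} = (-1)² F''(s) = (36s² - 432)/(s² + 36)³. Then L{8·t²·sin(6t)} = 8·(36s² - 432)/(s² + 36)³ = (288s² - 3456)/(s² + 36)³

Final answer: (288s² - 3456)/(s² + 36)³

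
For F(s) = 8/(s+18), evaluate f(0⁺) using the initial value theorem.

f(0⁺) = lim_{s→∞} s·8/(s+18) = lim_{s→∞} 8s/(s+18) = 8

Final answer: 8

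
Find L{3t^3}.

L{t^n} = n!/s^(n+1). So L{3t^3} = 3·3!/s^4 = 18/s^4

Final answer: 18/s^4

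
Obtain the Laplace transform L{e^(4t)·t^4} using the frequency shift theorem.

L{e^(at)·t^n} = n!/(s-a)^(n+1), so L{e^(4t)·t^4} = 24/(s-4)^5

Final answer: 24/(s-4)^5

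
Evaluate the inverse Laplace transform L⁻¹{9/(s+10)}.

L⁻¹{1/(s-a)} = e^(at), so L⁻¹{1/(s+10)} = e^(-10t), and L⁻¹{9/(s+10)} = 9·e^(-10t)

Final answer: 9·e^(-10t)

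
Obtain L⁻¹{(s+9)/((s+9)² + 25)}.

Using frequency shift: L⁻¹{(s-a)/((s-a)² + b²)} = e^(at)cos(bt). Here a=-9, b=5

Final answer: e^(-9t)·cos(5t)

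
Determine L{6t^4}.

L{t^n} = n!/s^(n+1). So L{6t^4} = 6·4!/s^5 = 144/s^5

Final answer: 144/s^5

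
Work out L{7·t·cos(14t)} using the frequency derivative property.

L{cos(14t)} = s/(s² + 196). Derivative: d/ds[s/(s² + 196)] = [(s² + 196) - s·2s]/(s² + 196)² = (196 - s²)/(s² + 196)². So L{t·cos(14t)} = -F'(s) = (s² - 196)/(s² + 196)². Then L{7·t·cos(14t)} = 7·(s² - 196)/(s² + 196)²

Final answer: 7·(s² - 196)/(s² + 196)²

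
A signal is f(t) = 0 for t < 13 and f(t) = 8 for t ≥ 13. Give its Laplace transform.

f(t) = 8·u(t-13). L{u(t-13)} = e^(-13s)/s, so L{f(t)} = 8·e^(-13s)/s

Final answer: 8·e^(-13s)/s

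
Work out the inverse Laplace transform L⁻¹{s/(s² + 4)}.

L⁻¹{s/(s² + 4)} = cos(2t)

Final answer: cos(2t)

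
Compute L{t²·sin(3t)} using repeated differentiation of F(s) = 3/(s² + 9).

F(s) = 3/(s² + 9). F'(s) = -6s/(s² + 9)². F''(s) = -6(9 - 3s²)/(s² + 9)³ = (18s² - 54)/(s² + 9)³. So L{t²·sin(3t)} = (-1)² F''(s) = (18s² - 54)/(s² + 9)³

Final answer: (18s² - 54)/(s² + 9)³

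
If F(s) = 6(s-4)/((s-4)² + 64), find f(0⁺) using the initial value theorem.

f(0⁺) = lim_{s→∞} sF(s) = lim_{s→∞} 6s(s-4)/((s-4)² + 64) = 6

Final answer: 6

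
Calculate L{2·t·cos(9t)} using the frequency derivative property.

L{cos(9t)} = s/(s² + 81). Derivative: d/ds[s/(s² + 81)] = [(s² + 81) - s·2s]/(s² + 81)² = (81 - s²)/(s² + 81)². So L{t·cos(9t)} = -F'(s) = (s² - 81)/(s² + 81)². Then L{2·t·cos(9t)} = 2·(s² - 81)/(s² + 81)²

Final answer: 2·(s² - 81)/(s² + 81)²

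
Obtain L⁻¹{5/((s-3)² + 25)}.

Form: b/((s-a)² + b²) → e^(at)sin(bt). With a=3, b=5

Final answer: e^(3t)·sin(5t)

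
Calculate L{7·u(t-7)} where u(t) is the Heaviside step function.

L{u(t-a)} = e^(-as)/s. Here a=7, so L{u(t-7)} = e^(-7s)/s, and L{7·u(t-7)} = 7·e^(-7s)/s

Final answer: 7·e^(-7s)/s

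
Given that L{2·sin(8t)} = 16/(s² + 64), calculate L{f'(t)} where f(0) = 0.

L{f'(t)} = s·F(s) - f(0) = s·16/(s² + 64) - 0 = 16s/(s² + 64)

Final answer: 16s/(s² + 64)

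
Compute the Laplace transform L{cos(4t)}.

L{cos(ωt)} = s/(s² + ω²), so L{cos(4t)} = s/(s² + 16)

Final answer: s/(s² + 16)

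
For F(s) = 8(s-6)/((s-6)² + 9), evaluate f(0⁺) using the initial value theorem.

f(0⁺) = lim_{s→∞} sF(s) = lim_{s→∞} 8s(s-6)/((s-6)² + 9) = 8

Final answer: 8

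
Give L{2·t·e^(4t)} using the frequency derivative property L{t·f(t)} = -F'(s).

L{e^(4t)} = 1/(s-4). By frequency derivative: L{t·e^(4t)} = -d/ds[1/(s-4)] = -(-1)/(s-4)² = 1/(s-4)². Then L{2·t·e^(4t)} = 2·1/(s-4)² = 2/(s-4)²

Final answer: 2/(s-4)²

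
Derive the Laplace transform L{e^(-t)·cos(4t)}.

L{e^(at)·cos(ωt)} = (s-a)/((s-a)² + ω²), so L{e^(-t)·cos(4t)} = (s+1)/((s+1)² + 16)

Final answer: (s+1)/((s+1)² + 16)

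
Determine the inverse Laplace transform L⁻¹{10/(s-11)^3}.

L⁻¹{n!/(s-a)^(n+1)} = t^n·e^(at) with n=2, a=11. So L⁻¹{2/(s-11)^3} = t^2·e^(11t), and L⁻¹{10/(s-11)^3} = (10/2)·t^2·e^(11t) = 5·t^2·e^(11t)

Final answer: 5·t^2·e^(11t)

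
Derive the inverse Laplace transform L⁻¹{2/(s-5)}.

L⁻¹{1/(s-a)} = e^(at), so L⁻¹{1/(s-5)} = e^(5t), and L⁻¹{2/(s-5)} = 2·e^(5t)

Final answer: 2·e^(5t)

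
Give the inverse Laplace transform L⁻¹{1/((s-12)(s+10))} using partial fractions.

Decompose: A/(s-12) + B/(s+10). A = 1/22, B = -1/22. f(t) = (e^(12t) - e^(-10t))/22

Final answer: (e^(12t) - e^(-10t))/22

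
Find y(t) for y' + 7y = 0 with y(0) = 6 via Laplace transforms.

L{y'} + 7L{y} = 0. sY - 6 + 7Y = 0. Y(s+7) = 6. Y = 6/(s+7)

Final answer: y(t) = 6e^(-7t)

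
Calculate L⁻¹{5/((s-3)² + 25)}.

Form: b/((s-a)² + b²) → e^(at)sin(bt). With a=3, b=5

Final answer: e^(3t)·sin(5t)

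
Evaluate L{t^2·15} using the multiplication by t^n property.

L{15} = 15/s. d^1/ds^1[1/s] = -1/s². d^2/ds^2[1/s] = 2/s^3. So L{t^2} = (-1)^{2}·2/s^3 = 2/s^3. Then L{t^2·15} = 15·2/s^3 = 30/s^3

Final answer: 30/s^3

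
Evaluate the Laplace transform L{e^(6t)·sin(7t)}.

L{e^(at)·sin(ωt)} = ω/((s-a)² + ω²), so L{e^(6t)·sin(7t)} = 7/((s-6)² + 49)

Final answer: 7/((s-6)² + 49)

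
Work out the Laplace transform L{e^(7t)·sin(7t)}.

L{e^(at)·sin(ωt)} = ω/((s-a)² + ω²), so L{e^(7t)·sin(7t)} = 7/((s-7)² + 49)

Final answer: 7/((s-7)² + 49)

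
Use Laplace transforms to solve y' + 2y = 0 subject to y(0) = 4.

L{y'} + 2L{y} = 0. sY - 4 + 2Y = 0. Y(s+2) = 4. Y = 4/(s+2)

Final answer: y(t) = 4e^(-2t)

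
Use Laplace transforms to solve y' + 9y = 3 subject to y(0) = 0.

sY + 9Y = 3/s. Y = 3/(s(s+9)). Partial fractions: Y = 1/3/s - 1/3/(s+9)

Final answer: y(t) = 1/3(1 - e^(-9t))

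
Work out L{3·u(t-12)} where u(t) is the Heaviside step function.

L{u(t-a)} = e^(-as)/s. Here a=12, so L{u(t-12)} = e^(-12s)/s, and L{3·u(t-12)} = 3·e^(-12s)/s

Final answer: 3·e^(-12s)/s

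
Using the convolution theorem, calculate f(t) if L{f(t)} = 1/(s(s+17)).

1/(s(s+17)) = (1/s)·(1/(s+17)) = L{1}·L{e^(-17t)}. By convolution, f(t) = 1*e^(-17t) = ∫₀ᵗ 1·e^(-17τ) dτ = (1 - e^(-17t))/17

Final answer: (1 - e^(-17t))/17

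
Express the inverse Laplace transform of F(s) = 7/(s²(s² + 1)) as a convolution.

7/(s²(s² + 1)) = (1/s²)·(7/(s² + 1)) = L{t}·L{7·sin(t)}. So f(t) = t*(7·sin(t)) = ∫₀ᵗ 7τ·sin((t-τ)) dτ

Final answer: ∫₀ᵗ 7τ·sin((t-τ)) dτ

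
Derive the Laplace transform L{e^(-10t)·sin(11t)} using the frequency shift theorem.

Frequency shift: L{e^(at)f(t)} = F(s-a). L{e^(-10t)·sin(11t)} = 11/((s+10)² + 121)

Final answer: 11/((s+10)² + 121)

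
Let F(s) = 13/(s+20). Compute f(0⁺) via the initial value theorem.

f(0⁺) = lim_{s→∞} s·13/(s+20) = lim_{s→∞} 13s/(s+20) = 13

Final answer: 13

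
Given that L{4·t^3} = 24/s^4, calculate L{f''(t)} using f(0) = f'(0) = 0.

L{f''(t)} = s²F(s) - sf(0) - f'(0) = s²·24/s^4 - 0 - 0 = 24/s^2

Final answer: 24/s^2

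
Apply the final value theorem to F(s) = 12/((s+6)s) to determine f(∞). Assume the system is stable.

f(∞) = lim_{s→0} sF(s) = lim_{s→0} 12/(s+6) = 2

Final answer: 2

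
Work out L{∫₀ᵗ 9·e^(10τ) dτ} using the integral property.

L{∫₀ᵗ f(τ)dτ} = F(s)/s with F(s) = 9/(s-10), so L{∫₀ᵗ 9·e^(10τ) dτ} = 9/(s(s-10))

Final answer: 9/(s(s-10))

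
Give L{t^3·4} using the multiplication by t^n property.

L{4} = 4/s. d^1/ds^1[1/s] = -1/s². d^2/ds^2[1/s] = 2/s^3. d^3/ds^3[1/s] = -6/s^4. So L{t^3} = (-1)^{3}·-6/s^4 = 6/s^4. Then L{t^3·4} = 4·6/s^4 = 24/s^4

Final answer: 24/s^4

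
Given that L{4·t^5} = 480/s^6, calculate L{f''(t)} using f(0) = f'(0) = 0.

L{f''(t)} = s²F(s) - sf(0) - f'(0) = s²·480/s^6 - 0 - 0 = 480/s^4

Final answer: 480/s^4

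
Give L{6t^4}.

L{t^n} = n!/s^(n+1). So L{6t^4} = 6·4!/s^5 = 144/s^5

Final answer: 144/s^5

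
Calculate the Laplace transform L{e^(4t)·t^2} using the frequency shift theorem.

L{e^(at)·t^n} = n!/(s-a)^(n+1), so L{e^(4t)·t^2} = 2/(s-4)^3

Final answer: 2/(s-4)^3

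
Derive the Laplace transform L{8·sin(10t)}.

L{sin(ωt)} = ω/(s² + ω²), so L{sin(10t)} = 10/(s² + 100). Then L{8·sin(10t)} = 8·10/(s² + 100) = 80/(s² + 100)

Final answer: 80/(s² + 100)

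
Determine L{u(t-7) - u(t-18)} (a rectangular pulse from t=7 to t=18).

L{u(t-a)} = e^(-as)/s. L{u(t-7) - u(t-18)} = (e^(-7s) - e^(-18s))/s

Final answer: (e^(-7s) - e^(-18s))/s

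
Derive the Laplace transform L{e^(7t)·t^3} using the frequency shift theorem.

L{e^(at)·t^n} = n!/(s-a)^(n+1), so L{e^(7t)·t^3} = 6/(s-7)^4

Final answer: 6/(s-7)^4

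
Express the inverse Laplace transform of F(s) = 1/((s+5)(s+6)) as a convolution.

1/((s+5)(s+6)) = (1/(s+5))·(1/(s+6)) = L{e^(-5t)}·L{e^(-6t)}. So f(t) = e^(-5t)*e^(-6t) = ∫₀ᵗ e^(-5τ)·e^(-6(t-τ)) dτ

Final answer: ∫₀ᵗ e^(-5τ)·e^(-6(t-τ)) dτ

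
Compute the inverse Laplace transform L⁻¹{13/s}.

L⁻¹{c/s} = c, so L⁻¹{13/s} = 13

Final answer: 13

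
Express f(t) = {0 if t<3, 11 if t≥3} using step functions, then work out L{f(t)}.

f(t) = 11·u(t-3). L{u(t-3)} = e^(-3s)/s, so L{f(t)} = 11·e^(-3s)/s

Final answer: 11·e^(-3s)/s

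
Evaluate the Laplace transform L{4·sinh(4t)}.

L{sinh(ωt)} = ω/(s² - ω²), so L{sinh(4t)} = 4/(s² - 16). Then L{4·sinh(4t)} = 4·4/(s² - 16) = 16/(s² - 16)

Final answer: 16/(s² - 16)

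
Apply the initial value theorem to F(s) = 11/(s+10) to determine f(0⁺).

f(0⁺) = lim_{s→∞} s·11/(s+10) = lim_{s→∞} 11s/(s+10) = 11

Final answer: 11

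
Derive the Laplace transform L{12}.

L{12} = 12 · L{1} = 12/s

Final answer: 12/s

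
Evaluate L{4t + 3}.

L{4t + 3} = 4·L{t} + 3·L{1} = 4/s² + 3/s

Final answer: 4/s² + 3/s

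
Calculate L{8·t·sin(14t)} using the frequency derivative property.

L{sin(14t)} = 14/(s² + 196). By L{t·f(t)} = -F'(s): -d/ds[14/(s² + 196)] = -(14)·(-2s)/(s² + 196)² = 28s/(s² + 196)². Then L{8·t·sin(14t)} = 8·28s/(s² + 196)² = 224s/(s² + 196)²

Final answer: 224s/(s² + 196)²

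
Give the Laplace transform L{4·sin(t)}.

L{sin(ωt)} = ω/(s² + ω²), so L{sin(t)} = 1/(s² + 1). Then L{4·sin(t)} = 4·1/(s² + 1) = 4/(s² + 1)

Final answer: 4/(s² + 1)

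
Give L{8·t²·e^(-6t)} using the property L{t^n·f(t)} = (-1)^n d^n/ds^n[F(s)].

L{e^(-6t)} = 1/(s+6). d/ds[1/(s+6)] = -1/(s+6)². d²/ds²[1/(s+6)] = 2/(s+6)³. So L{t²·e^(-6t)} = (-1)² · 2/(s+6)³ = 2/(s+6)³. Then L{8·t²·e^(-6t)} = 8·2/(s+6)³ = 16/(s+6)³

Final answer: 16/(s+6)³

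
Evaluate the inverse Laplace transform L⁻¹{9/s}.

L⁻¹{c/s} = c, so L⁻¹{9/s} = 9

Final answer: 9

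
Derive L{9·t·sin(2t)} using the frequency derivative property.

L{sin(2t)} = 2/(s² + 4). By L{t·f(t)} = -F'(s): -d/ds[2/(s² + 4)] = -(2)·(-2s)/(s² + 4)² = 4s/(s² + 4)². Then L{9·t·sin(2t)} = 9·4s/(s² + 4)² = 36s/(s² + 4)²

Final answer: 36s/(s² + 4)²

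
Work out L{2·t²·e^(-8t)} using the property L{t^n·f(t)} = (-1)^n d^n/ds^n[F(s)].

L{e^(-8t)} = 1/(s+8). d/ds[1/(s+8)] = -1/(s+8)². d²/ds²[1/(s+8)] = 2/(s+8)³. So L{t²·e^(-8t)} = (-1)² · 2/(s+8)³ = 2/(s+8)³. Then L{2·t²·e^(-8t)} = 2·2/(s+8)³ = 4/(s+8)³

Final answer: 4/(s+8)³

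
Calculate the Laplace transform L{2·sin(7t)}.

L{sin(ωt)} = ω/(s² + ω²), so L{sin(7t)} = 7/(s² + 49). Then L{2·sin(7t)} = 2·7/(s² + 49) = 14/(s² + 49)

Final answer: 14/(s² + 49)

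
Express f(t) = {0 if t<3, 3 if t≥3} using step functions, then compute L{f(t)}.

f(t) = 3·u(t-3). L{u(t-3)} = e^(-3s)/s, so L{f(t)} = 3·e^(-3s)/s

Final answer: 3·e^(-3s)/s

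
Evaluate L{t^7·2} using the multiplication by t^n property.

L{2} = 2/s. d^1/ds^1[1/s] = -1/s². d^2/ds^2[1/s] = 2/s^3. d^3/ds^3[1/s] = -6/s^4. d^4/ds^4[1/s] = 24/s^5. d^5/ds^5[1/s] = -120/s^6. d^6/ds^6[1/s] = 720/s^7. d^7/ds^7[1/s] = -5040/s^8. So L{t^7} = (-1)^{7}·-5040/s^8 = 5040/s^8. Then L{t^7·2} = 2·5040/s^8 = 10080/s^8

Final answer: 10080/s^8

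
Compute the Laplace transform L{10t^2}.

L{10t^2} = 10 · L{t^2} = 10 · 2/s^3 = 20/s^3

Final answer: 20/s^3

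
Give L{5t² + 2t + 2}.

L{5t² + 2t + 2} = 5·2/s³ + 2/s² + 2/s = 10/s³ + 2/s² + 2/s

Final answer: 10/s³ + 2/s² + 2/s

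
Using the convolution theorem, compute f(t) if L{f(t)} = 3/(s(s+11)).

3/(s(s+11)) = (3/s)·(1/(s+11)) = L{3}·L{e^(-11t)}. By convolution, f(t) = 3*e^(-11t) = ∫₀ᵗ 3·e^(-11τ) dτ = 3·(1 - e^(-11t))/11

Final answer: 3·(1 - e^(-11t))/11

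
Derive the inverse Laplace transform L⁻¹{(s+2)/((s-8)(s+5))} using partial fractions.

Using partial fractions, f(t) = (10e^(8t) + 3e^(-5t))/13

Final answer: (10e^(8t) + 3e^(-5t))/13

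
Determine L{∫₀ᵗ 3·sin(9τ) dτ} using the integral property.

L{∫₀ᵗ f(τ)dτ} = F(s)/s with F(s) = 27/(s² + 81), so the result is (27/(s² + 81))/s = 27/(s(s² + 81))

Final answer: 27/(s(s² + 81))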